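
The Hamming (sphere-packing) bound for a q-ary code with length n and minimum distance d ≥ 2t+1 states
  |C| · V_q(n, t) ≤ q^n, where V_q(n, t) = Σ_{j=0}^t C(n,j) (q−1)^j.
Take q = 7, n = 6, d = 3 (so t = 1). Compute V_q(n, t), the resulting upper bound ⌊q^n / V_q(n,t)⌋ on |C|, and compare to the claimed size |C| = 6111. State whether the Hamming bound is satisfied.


V_q(n, t) = 37, q^n = 117649, Hamming bound = 3179, |C| = 6111 > bound (violated).

Step 1: Compute V_q(n, t) = Σ_{j=0}^1 C(n, j) (q−1)^j.
  j = 0: C(6,0)·(6)^0 = 1·1 = 1.
  j = 1: C(6,1)·(6)^1 = 6·6 = 36.
  V_q(n, t) = 1 + 36 = 37.
Step 2: q^n = 7^6 = 117649.
Step 3: Hamming bound ⌊q^n / V_q(n,t)⌋ = ⌊117649/37⌋ = 3179.
Step 4: Compare |C| = 6111 to 3179: violated.
The claimed |C| lies above the Hamming bound, so no 7-ary code of length 6 with d ≥ 3 can have 6111 codewords.


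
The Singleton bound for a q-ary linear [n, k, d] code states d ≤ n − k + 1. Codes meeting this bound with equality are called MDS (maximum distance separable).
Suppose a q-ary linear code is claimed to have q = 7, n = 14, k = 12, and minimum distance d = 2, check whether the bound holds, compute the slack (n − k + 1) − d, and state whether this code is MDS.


Singleton RHS = n − k + 1 = 3, slack = 1, bound satisfied, not MDS.

Singleton bound: d ≤ n − k + 1.
Here n = 14, k = 12, so n − k + 1 = 3.
Given d = 2, check d ≤ 3: YES.
Slack = (n − k + 1) − d = 1.
The code is NOT MDS (slack = 1 > 0).
Description: the claimed parameters are [14, 12, 2]_7; such a code would be non-MDS.


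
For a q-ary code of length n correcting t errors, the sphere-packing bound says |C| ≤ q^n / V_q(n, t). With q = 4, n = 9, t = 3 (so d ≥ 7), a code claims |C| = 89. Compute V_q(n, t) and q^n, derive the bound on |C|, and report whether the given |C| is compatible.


V_q(n, t) = 2620, q^n = 262144, Hamming bound = 100, |C| = 89 ≤ bound (satisfied).

Step 1: Compute V_q(n, t) = Σ_{j=0}^3 C(n, j) (q−1)^j.
  j = 0: C(9,0)·(3)^0 = 1·1 = 1.
  j = 1: C(9,1)·(3)^1 = 9·3 = 27.
  j = 2: C(9,2)·(3)^2 = 36·9 = 324.
  j = 3: C(9,3)·(3)^3 = 84·27 = 2268.
  V_q(n, t) = 1 + 27 + 324 + 2268 = 2620.
Step 2: q^n = 4^9 = 262144.
Step 3: Hamming bound ⌊q^n / V_q(n,t)⌋ = ⌊262144/2620⌋ = 100.
Step 4: Compare |C| = 89 to 100: satisfied.
The claimed |C| lies below the Hamming bound.


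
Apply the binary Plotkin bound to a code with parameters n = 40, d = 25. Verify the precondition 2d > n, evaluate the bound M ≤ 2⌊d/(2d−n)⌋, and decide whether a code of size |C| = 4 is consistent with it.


Plotkin bound M ≤ 4; given |C| = 4 ≤ bound (satisfied).

Check applicability: 2d = 50, n = 40.
2d − n = 10 > 0, so Plotkin applies.
Compute d/(2d−n) = 25/10 ≈ 2.5000.
⌊d/(2d−n)⌋ = 2.
Plotkin bound: M ≤ 2·2 = 4.
Given |C| = 4, check: satisfied.
This |C| is at the Plotkin bound.


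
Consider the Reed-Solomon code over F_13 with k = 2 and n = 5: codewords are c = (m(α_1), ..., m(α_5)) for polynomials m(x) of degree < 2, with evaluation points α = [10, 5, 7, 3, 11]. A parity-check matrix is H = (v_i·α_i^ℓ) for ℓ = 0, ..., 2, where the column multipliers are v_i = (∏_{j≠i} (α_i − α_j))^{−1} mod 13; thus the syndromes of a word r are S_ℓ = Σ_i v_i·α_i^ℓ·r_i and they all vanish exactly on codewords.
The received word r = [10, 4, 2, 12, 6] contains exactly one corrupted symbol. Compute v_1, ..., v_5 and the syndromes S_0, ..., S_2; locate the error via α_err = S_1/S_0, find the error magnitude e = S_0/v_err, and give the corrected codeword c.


S = (9, 11, 12), error at position 3, error magnitude e = 6, c = [10, 4, 9, 12, 6].

Step 1: column multipliers v_i = (∏_{j≠i}(α_i − α_j))^{−1} mod 13.
  i = 1 (α = 10): (10−5)(10−7)(10−3)(10−11) = 5·3·7·(−1) = −105 ≡ 12, so v_1 = 12^{−1} = 12 (mod 13).
  i = 2 (α = 5): (5−10)(5−7)(5−3)(5−11) = (−5)·(−2)·2·(−6) = −120 ≡ 10, so v_2 = 10^{−1} = 4 (mod 13).
  i = 3 (α = 7): (7−10)(7−5)(7−3)(7−11) = (−3)·2·4·(−4) = 96 ≡ 5, so v_3 = 5^{−1} = 8 (mod 13).
  i = 4 (α = 3): (3−10)(3−5)(3−7)(3−11) = (−7)·(−2)·(−4)·(−8) = 448 ≡ 6, so v_4 = 6^{−1} = 11 (mod 13).
  i = 5 (α = 11): (11−10)(11−5)(11−7)(11−3) = 1·6·4·8 = 192 ≡ 10, so v_5 = 10^{−1} = 4 (mod 13).
  v = [12, 4, 8, 11, 4].
Step 2: syndromes of r = [10, 4, 2, 12, 6] (all sums mod 13).
  S_0 = Σ v_i r_i = 12·10 + 4·4 + 8·2 + 11·12 + 4·6 = 308 ≡ 9.
  S_1 = Σ v_i α_i r_i = 12·10·10 + 4·5·4 + 8·7·2 + 11·3·12 + 4·11·6 = 2052 ≡ 11.
  α_i^2 mod 13 = [9, 12, 10, 9, 4].
  S_2 = Σ v_i α_i^2 r_i = 12·9·10 + 4·12·4 + 8·10·2 + 11·9·12 + 4·4·6 = 2716 ≡ 12.
  S = (9, 11, 12) ≠ 0, so r is not a codeword (an error is present).
Step 3: locate the error. For a single error e at position i, S_ℓ = v_i·e·α_i^ℓ, so α_err = S_1/S_0.
  S_0^{−1} = 9^{−1} = 3 (mod 13), so α_err = 11·3 = 33 ≡ 7 = α_3. Error position i = 3.
  Consistency check: S_2/S_1 = 12·6 = 72 ≡ 7 = α_err ✓ (single-error assumption holds).
Step 4: error magnitude e = S_0/v_3 = S_0·∏_{j≠3}(α_3 − α_j) = 9·5 = 45 ≡ 6 (mod 13).
Step 5: correct position 3: c_3 = r_3 − e = 2 − 6 ≡ 9 (mod 13). Hence c = [10, 4, 9, 12, 6].
  Check: interpolating c through the α_i gives m(x) = 11 + 9·x (degree < 2) with m(α_i) = c_i for every i, so c is indeed a codeword.


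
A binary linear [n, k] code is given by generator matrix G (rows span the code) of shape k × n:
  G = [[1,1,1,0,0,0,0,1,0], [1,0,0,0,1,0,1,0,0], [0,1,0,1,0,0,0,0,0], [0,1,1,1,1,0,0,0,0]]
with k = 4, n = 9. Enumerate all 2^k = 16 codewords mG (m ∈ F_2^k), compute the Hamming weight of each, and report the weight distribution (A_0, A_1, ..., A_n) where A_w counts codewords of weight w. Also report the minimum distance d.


Weight distribution: A_0 = 1, A_2 = 2, A_3 = 4, A_4 = 5, A_5 = 4. Minimum distance d = 2.

Enumerate all 2^4 = 16 messages m ∈ F_2^4.
For each, compute codeword c = mG in F_2^9, then tally its weight.
  m = 0000 → c = 000000000, weight = 0.
  m = 1000 → c = 111000010, weight = 4.
  m = 0100 → c = 100010100, weight = 3.
  m = 1100 → c = 011010110, weight = 5.
  m = 0010 → c = 010100000, weight = 2.
  m = 1010 → c = 101100010, weight = 4.
  m = 0110 → c = 110110100, weight = 5.
  m = 1110 → c = 001110110, weight = 5.
  m = 0001 → c = 011110000, weight = 4.
  m = 1001 → c = 100110010, weight = 4.
  m = 0101 → c = 111100100, weight = 5.
  m = 1101 → c = 000100110, weight = 3.
  m = 0011 → c = 001010000, weight = 2.
  m = 1011 → c = 110010010, weight = 4.
  m = 0111 → c = 101000100, weight = 3.
  m = 1111 → c = 010000110, weight = 3.
Tally weights:
  weight 0: 1 codewords.
  weight 2: 2 codewords.
  weight 3: 4 codewords.
  weight 4: 5 codewords.
  weight 5: 4 codewords.
Minimum distance d = smallest w > 0 with A_w > 0 = 2.
Sanity: Σ A_w = 16 = 2^4 = 16 ✓.


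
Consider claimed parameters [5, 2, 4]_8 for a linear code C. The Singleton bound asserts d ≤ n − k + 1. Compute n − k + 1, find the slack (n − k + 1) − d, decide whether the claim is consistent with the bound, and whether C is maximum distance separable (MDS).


Singleton RHS = n − k + 1 = 4, slack = 0, bound satisfied, MDS.

Singleton bound: d ≤ n − k + 1.
Here n = 5, k = 2, so n − k + 1 = 4.
Given d = 4, check d ≤ 4: YES.
Slack = (n − k + 1) − d = 0.
The code is MDS (slack = 0).
Description: the claimed parameters are [5, 2, 4]_8; such a code would be MDS (meets Singleton bound).


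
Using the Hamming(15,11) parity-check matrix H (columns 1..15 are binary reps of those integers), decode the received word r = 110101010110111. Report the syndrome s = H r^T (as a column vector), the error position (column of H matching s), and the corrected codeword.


s = (0, 1, 0, 0)^T, error position = 4, corrected codeword c = 110001010110111

Compute s = H r^T mod 2 one row at a time:
  s_1 = 1 + 0 + 1 + 1 + 0 + 1 + 1 + 1 = 6 ≡ 0 (mod 2).
  s_2 = 1 + 0 + 1 + 0 + 0 + 1 + 1 + 1 = 5 ≡ 1 (mod 2).
  s_3 = 1 + 0 + 1 + 0 + 1 + 1 + 1 + 1 = 6 ≡ 0 (mod 2).
  s_4 = 1 + 0 + 0 + 0 + 0 + 1 + 1 + 1 = 4 ≡ 0 (mod 2).
s = (0, 1, 0, 0)^T — this equals column 4 of H (binary 0100), so error is at position 4.
Correct: flip bit 4 of r = 110101010110111 to get c = 110001010110111.


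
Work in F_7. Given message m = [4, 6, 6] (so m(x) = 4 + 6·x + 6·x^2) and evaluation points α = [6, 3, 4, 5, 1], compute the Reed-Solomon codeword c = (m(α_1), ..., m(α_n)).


c = [4, 6, 5, 2, 2]

Message polynomial: m(x) = 4 + 6·x + 6·x^2 (mod 7).
For each evaluation point α_i, compute m(α_i) mod 7:
  α_1 = 6: Horner steps 6 → 0 → 4, so m(6) = 4.
  α_2 = 3: Horner steps 6 → 3 → 6, so m(3) = 6.
  α_3 = 4: Horner steps 6 → 2 → 5, so m(4) = 5.
  α_4 = 5: Horner steps 6 → 1 → 2, so m(5) = 2.
  α_5 = 1: Horner steps 6 → 5 → 2, so m(1) = 2.
Codeword c = [4, 6, 5, 2, 2] ∈ F_7^5.


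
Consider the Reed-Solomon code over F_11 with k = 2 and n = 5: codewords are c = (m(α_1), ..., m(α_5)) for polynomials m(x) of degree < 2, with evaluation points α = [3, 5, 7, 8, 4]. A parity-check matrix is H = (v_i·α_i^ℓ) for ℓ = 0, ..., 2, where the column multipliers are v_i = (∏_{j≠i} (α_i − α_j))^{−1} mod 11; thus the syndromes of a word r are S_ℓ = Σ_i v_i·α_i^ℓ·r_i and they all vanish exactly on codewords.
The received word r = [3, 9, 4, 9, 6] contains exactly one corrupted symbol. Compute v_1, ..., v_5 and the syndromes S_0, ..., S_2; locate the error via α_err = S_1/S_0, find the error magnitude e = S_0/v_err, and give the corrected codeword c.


S = (7, 1, 8), error at position 4, error magnitude e = 2, c = [3, 9, 4, 7, 6].

Step 1: column multipliers v_i = (∏_{j≠i}(α_i − α_j))^{−1} mod 11.
  i = 1 (α = 3): (3−5)(3−7)(3−8)(3−4) = (−2)·(−4)·(−5)·(−1) = 40 ≡ 7, so v_1 = 7^{−1} = 8 (mod 11).
  i = 2 (α = 5): (5−3)(5−7)(5−8)(5−4) = 2·(−2)·(−3)·1 = 12 ≡ 1, so v_2 = 1^{−1} = 1 (mod 11).
  i = 3 (α = 7): (7−3)(7−5)(7−8)(7−4) = 4·2·(−1)·3 = −24 ≡ 9, so v_3 = 9^{−1} = 5 (mod 11).
  i = 4 (α = 8): (8−3)(8−5)(8−7)(8−4) = 5·3·1·4 = 60 ≡ 5, so v_4 = 5^{−1} = 9 (mod 11).
  i = 5 (α = 4): (4−3)(4−5)(4−7)(4−8) = 1·(−1)·(−3)·(−4) = −12 ≡ 10, so v_5 = 10^{−1} = 10 (mod 11).
  v = [8, 1, 5, 9, 10].
Step 2: syndromes of r = [3, 9, 4, 9, 6] (all sums mod 11).
  S_0 = Σ v_i r_i = 8·3 + 1·9 + 5·4 + 9·9 + 10·6 = 194 ≡ 7.
  S_1 = Σ v_i α_i r_i = 8·3·3 + 1·5·9 + 5·7·4 + 9·8·9 + 10·4·6 = 1145 ≡ 1.
  α_i^2 mod 11 = [9, 3, 5, 9, 5].
  S_2 = Σ v_i α_i^2 r_i = 8·9·3 + 1·3·9 + 5·5·4 + 9·9·9 + 10·5·6 = 1372 ≡ 8.
  S = (7, 1, 8) ≠ 0, so r is not a codeword (an error is present).
Step 3: locate the error. For a single error e at position i, S_ℓ = v_i·e·α_i^ℓ, so α_err = S_1/S_0.
  S_0^{−1} = 7^{−1} = 8 (mod 11), so α_err = 1·8 = 8 ≡ 8 = α_4. Error position i = 4.
  Consistency check: S_2/S_1 = 8·1 = 8 ≡ 8 = α_err ✓ (single-error assumption holds).
Step 4: error magnitude e = S_0/v_4 = S_0·∏_{j≠4}(α_4 − α_j) = 7·5 = 35 ≡ 2 (mod 11).
Step 5: correct position 4: c_4 = r_4 − e = 9 − 2 ≡ 7 (mod 11). Hence c = [3, 9, 4, 7, 6].
  Check: interpolating c through the α_i gives m(x) = 5 + 3·x (degree < 2) with m(α_i) = c_i for every i, so c is indeed a codeword.


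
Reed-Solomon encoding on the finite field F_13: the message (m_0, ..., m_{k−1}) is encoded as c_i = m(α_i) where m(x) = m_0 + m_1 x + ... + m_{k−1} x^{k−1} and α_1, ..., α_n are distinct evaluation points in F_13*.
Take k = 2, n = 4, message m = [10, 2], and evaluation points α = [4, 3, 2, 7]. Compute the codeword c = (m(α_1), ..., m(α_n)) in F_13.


c = [5, 3, 1, 11]

Message polynomial: m(x) = 10 + 2·x (mod 13).
For each evaluation point α_i, compute m(α_i) mod 13:
  α_1 = 4: Horner steps 2 → 5, so m(4) = 5.
  α_2 = 3: Horner steps 2 → 3, so m(3) = 3.
  α_3 = 2: Horner steps 2 → 1, so m(2) = 1.
  α_4 = 7: Horner steps 2 → 11, so m(7) = 11.
Codeword c = [5, 3, 1, 11] ∈ F_13^4.


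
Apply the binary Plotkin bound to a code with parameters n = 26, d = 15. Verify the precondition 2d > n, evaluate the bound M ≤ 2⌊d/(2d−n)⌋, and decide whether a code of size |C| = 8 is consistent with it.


Plotkin bound M ≤ 6; given |C| = 8 > bound (violated).

Check applicability: 2d = 30, n = 26.
2d − n = 4 > 0, so Plotkin applies.
Compute d/(2d−n) = 15/4 ≈ 3.7500.
⌊d/(2d−n)⌋ = 3.
Plotkin bound: M ≤ 2·3 = 6.
Given |C| = 8, check: VIOLATED.
This |C| is above the Plotkin bound, so no binary code with n = 26, d = 15 and 8 codewords exists.


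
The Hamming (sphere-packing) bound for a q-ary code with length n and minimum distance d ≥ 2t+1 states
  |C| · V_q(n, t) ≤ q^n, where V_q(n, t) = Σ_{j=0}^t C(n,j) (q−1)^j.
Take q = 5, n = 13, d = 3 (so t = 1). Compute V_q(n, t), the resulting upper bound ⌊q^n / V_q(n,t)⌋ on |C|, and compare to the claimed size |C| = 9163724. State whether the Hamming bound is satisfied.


V_q(n, t) = 53, q^n = 1220703125, Hamming bound = 23032134, |C| = 9163724 ≤ bound (satisfied).

Step 1: Compute V_q(n, t) = Σ_{j=0}^1 C(n, j) (q−1)^j.
  j = 0: C(13,0)·(4)^0 = 1·1 = 1.
  j = 1: C(13,1)·(4)^1 = 13·4 = 52.
  V_q(n, t) = 1 + 52 = 53.
Step 2: q^n = 5^13 = 1220703125.
Step 3: Hamming bound ⌊q^n / V_q(n,t)⌋ = ⌊1220703125/53⌋ = 23032134.
Step 4: Compare |C| = 9163724 to 23032134: satisfied.
The claimed |C| lies below the Hamming bound.


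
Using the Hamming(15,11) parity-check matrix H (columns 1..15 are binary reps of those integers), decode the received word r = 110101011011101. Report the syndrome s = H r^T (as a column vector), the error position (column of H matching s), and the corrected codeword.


s = (0, 1, 0, 1)^T, error position = 5, corrected codeword c = 110111011011101

Compute s = H r^T mod 2 one row at a time:
  s_1 = 1 + 1 + 0 + 1 + 1 + 1 + 0 + 1 = 6 ≡ 0 (mod 2).
  s_2 = 1 + 0 + 1 + 0 + 1 + 1 + 0 + 1 = 5 ≡ 1 (mod 2).
  s_3 = 1 + 0 + 1 + 0 + 0 + 1 + 0 + 1 = 4 ≡ 0 (mod 2).
  s_4 = 1 + 0 + 0 + 0 + 1 + 1 + 1 + 1 = 5 ≡ 1 (mod 2).
s = (0, 1, 0, 1)^T — this equals column 5 of H (binary 0101), so error is at position 5.
Correct: flip bit 5 of r = 110101011011101 to get c = 110111011011101.


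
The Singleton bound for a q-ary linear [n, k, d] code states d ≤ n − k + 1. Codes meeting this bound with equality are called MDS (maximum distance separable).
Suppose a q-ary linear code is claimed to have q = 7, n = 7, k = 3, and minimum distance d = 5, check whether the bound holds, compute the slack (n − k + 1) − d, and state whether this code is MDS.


Singleton RHS = n − k + 1 = 5, slack = 0, bound satisfied, MDS.

Singleton bound: d ≤ n − k + 1.
Here n = 7, k = 3, so n − k + 1 = 5.
Given d = 5, check d ≤ 5: YES.
Slack = (n − k + 1) − d = 0.
The code is MDS (slack = 0).
Description: the claimed parameters are [7, 3, 5]_7; such a code would be MDS (meets Singleton bound).


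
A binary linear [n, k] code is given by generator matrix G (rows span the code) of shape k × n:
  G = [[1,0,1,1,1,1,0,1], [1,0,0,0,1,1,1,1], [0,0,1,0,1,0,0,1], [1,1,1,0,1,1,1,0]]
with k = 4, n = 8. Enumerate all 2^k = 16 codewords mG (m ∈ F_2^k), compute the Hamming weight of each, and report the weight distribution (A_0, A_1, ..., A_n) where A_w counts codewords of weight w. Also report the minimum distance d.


Weight distribution: A_0 = 1, A_2 = 1, A_3 = 4, A_4 = 3, A_5 = 4, A_6 = 3. Minimum distance d = 2.

Enumerate all 2^4 = 16 messages m ∈ F_2^4.
For each, compute codeword c = mG in F_2^8, then tally its weight.
  m = 0000 → c = 00000000, weight = 0.
  m = 1000 → c = 10111101, weight = 6.
  m = 0100 → c = 10001111, weight = 5.
  m = 1100 → c = 00110010, weight = 3.
  m = 0010 → c = 00101001, weight = 3.
  m = 1010 → c = 10010100, weight = 3.
  m = 0110 → c = 10100110, weight = 4.
  m = 1110 → c = 00011011, weight = 4.
  m = 0001 → c = 11101110, weight = 6.
  m = 1001 → c = 01010011, weight = 4.
  m = 0101 → c = 01100001, weight = 3.
  m = 1101 → c = 11011100, weight = 5.
  m = 0011 → c = 11000111, weight = 5.
  m = 1011 → c = 01111010, weight = 5.
  m = 0111 → c = 01001000, weight = 2.
  m = 1111 → c = 11110101, weight = 6.
Tally weights:
  weight 0: 1 codewords.
  weight 2: 1 codewords.
  weight 3: 4 codewords.
  weight 4: 3 codewords.
  weight 5: 4 codewords.
  weight 6: 3 codewords.
Minimum distance d = smallest w > 0 with A_w > 0 = 2.
Sanity: Σ A_w = 16 = 2^4 = 16 ✓.


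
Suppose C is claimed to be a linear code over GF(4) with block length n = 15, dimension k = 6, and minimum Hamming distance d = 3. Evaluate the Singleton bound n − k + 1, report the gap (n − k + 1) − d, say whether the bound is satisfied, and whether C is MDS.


Singleton RHS = n − k + 1 = 10, slack = 7, bound satisfied, not MDS.

Singleton bound: d ≤ n − k + 1.
Here n = 15, k = 6, so n − k + 1 = 10.
Given d = 3, check d ≤ 10: YES.
Slack = (n − k + 1) − d = 7.
The code is NOT MDS (slack = 7 > 0).
Description: the claimed parameters are [15, 6, 3]_4; such a code would be non-MDS.


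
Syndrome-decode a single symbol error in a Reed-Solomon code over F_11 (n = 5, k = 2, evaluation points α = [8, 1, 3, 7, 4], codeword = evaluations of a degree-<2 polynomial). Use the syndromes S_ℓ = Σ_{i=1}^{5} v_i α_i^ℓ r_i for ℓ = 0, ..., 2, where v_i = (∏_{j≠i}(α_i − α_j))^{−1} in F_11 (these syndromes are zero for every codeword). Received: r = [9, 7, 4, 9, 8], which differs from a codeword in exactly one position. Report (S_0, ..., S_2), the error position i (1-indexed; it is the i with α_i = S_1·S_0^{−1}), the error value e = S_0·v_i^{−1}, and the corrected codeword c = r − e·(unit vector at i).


S = (5, 7, 1), error at position 1, error magnitude e = 7, c = [2, 7, 4, 9, 8].

Step 1: column multipliers v_i = (∏_{j≠i}(α_i − α_j))^{−1} mod 11.
  i = 1 (α = 8): (8−1)(8−3)(8−7)(8−4) = 7·5·1·4 = 140 ≡ 8, so v_1 = 8^{−1} = 7 (mod 11).
  i = 2 (α = 1): (1−8)(1−3)(1−7)(1−4) = (−7)·(−2)·(−6)·(−3) = 252 ≡ 10, so v_2 = 10^{−1} = 10 (mod 11).
  i = 3 (α = 3): (3−8)(3−1)(3−7)(3−4) = (−5)·2·(−4)·(−1) = −40 ≡ 4, so v_3 = 4^{−1} = 3 (mod 11).
  i = 4 (α = 7): (7−8)(7−1)(7−3)(7−4) = (−1)·6·4·3 = −72 ≡ 5, so v_4 = 5^{−1} = 9 (mod 11).
  i = 5 (α = 4): (4−8)(4−1)(4−3)(4−7) = (−4)·3·1·(−3) = 36 ≡ 3, so v_5 = 3^{−1} = 4 (mod 11).
  v = [7, 10, 3, 9, 4].
Step 2: syndromes of r = [9, 7, 4, 9, 8] (all sums mod 11).
  S_0 = Σ v_i r_i = 7·9 + 10·7 + 3·4 + 9·9 + 4·8 = 258 ≡ 5.
  S_1 = Σ v_i α_i r_i = 7·8·9 + 10·1·7 + 3·3·4 + 9·7·9 + 4·4·8 = 1305 ≡ 7.
  α_i^2 mod 11 = [9, 1, 9, 5, 5].
  S_2 = Σ v_i α_i^2 r_i = 7·9·9 + 10·1·7 + 3·9·4 + 9·5·9 + 4·5·8 = 1310 ≡ 1.
  S = (5, 7, 1) ≠ 0, so r is not a codeword (an error is present).
Step 3: locate the error. For a single error e at position i, S_ℓ = v_i·e·α_i^ℓ, so α_err = S_1/S_0.
  S_0^{−1} = 5^{−1} = 9 (mod 11), so α_err = 7·9 = 63 ≡ 8 = α_1. Error position i = 1.
  Consistency check: S_2/S_1 = 1·8 = 8 ≡ 8 = α_err ✓ (single-error assumption holds).
Step 4: error magnitude e = S_0/v_1 = S_0·∏_{j≠1}(α_1 − α_j) = 5·8 = 40 ≡ 7 (mod 11).
Step 5: correct position 1: c_1 = r_1 − e = 9 − 7 ≡ 2 (mod 11). Hence c = [2, 7, 4, 9, 8].
  Check: interpolating c through the α_i gives m(x) = 3 + 4·x (degree < 2) with m(α_i) = c_i for every i, so c is indeed a codeword.


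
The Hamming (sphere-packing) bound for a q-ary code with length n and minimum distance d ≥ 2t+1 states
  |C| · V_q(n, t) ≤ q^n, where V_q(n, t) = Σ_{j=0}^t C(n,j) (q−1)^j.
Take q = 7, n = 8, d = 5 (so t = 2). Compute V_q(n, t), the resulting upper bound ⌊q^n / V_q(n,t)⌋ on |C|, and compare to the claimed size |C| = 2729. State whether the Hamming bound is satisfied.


V_q(n, t) = 1057, q^n = 5764801, Hamming bound = 5453, |C| = 2729 ≤ bound (satisfied).

Step 1: Compute V_q(n, t) = Σ_{j=0}^2 C(n, j) (q−1)^j.
  j = 0: C(8,0)·(6)^0 = 1·1 = 1.
  j = 1: C(8,1)·(6)^1 = 8·6 = 48.
  j = 2: C(8,2)·(6)^2 = 28·36 = 1008.
  V_q(n, t) = 1 + 48 + 1008 = 1057.
Step 2: q^n = 7^8 = 5764801.
Step 3: Hamming bound ⌊q^n / V_q(n,t)⌋ = ⌊5764801/1057⌋ = 5453.
Step 4: Compare |C| = 2729 to 5453: satisfied.
The claimed |C| lies below the Hamming bound.


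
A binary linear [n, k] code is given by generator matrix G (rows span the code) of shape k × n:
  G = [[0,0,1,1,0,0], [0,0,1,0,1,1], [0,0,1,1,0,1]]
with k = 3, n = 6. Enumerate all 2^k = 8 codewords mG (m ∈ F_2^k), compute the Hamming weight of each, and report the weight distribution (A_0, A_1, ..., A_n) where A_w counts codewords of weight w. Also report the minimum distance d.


Weight distribution: A_0 = 1, A_1 = 1, A_2 = 3, A_3 = 3. Minimum distance d = 1.

Enumerate all 2^3 = 8 messages m ∈ F_2^3.
For each, compute codeword c = mG in F_2^6, then tally its weight.
  m = 000 → c = 000000, weight = 0.
  m = 100 → c = 001100, weight = 2.
  m = 010 → c = 001011, weight = 3.
  m = 110 → c = 000111, weight = 3.
  m = 001 → c = 001101, weight = 3.
  m = 101 → c = 000001, weight = 1.
  m = 011 → c = 000110, weight = 2.
  m = 111 → c = 001010, weight = 2.
Tally weights:
  weight 0: 1 codewords.
  weight 1: 1 codewords.
  weight 2: 3 codewords.
  weight 3: 3 codewords.
Minimum distance d = smallest w > 0 with A_w > 0 = 1.
Sanity: Σ A_w = 8 = 2^3 = 8 ✓.


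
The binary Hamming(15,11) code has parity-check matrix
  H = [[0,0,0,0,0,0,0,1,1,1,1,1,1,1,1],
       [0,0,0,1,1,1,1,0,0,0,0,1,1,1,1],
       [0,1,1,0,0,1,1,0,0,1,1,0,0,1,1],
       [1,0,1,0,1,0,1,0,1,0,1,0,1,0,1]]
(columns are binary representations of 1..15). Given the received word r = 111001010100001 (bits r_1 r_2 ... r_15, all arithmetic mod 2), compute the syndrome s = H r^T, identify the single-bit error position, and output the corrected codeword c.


s = (1, 0, 1, 1)^T, error position = 11, corrected codeword c = 111001010110001

Compute s = H r^T mod 2 one row at a time:
  s_1 = 1 + 0 + 1 + 0 + 0 + 0 + 0 + 1 = 3 ≡ 1 (mod 2).
  s_2 = 0 + 0 + 1 + 0 + 0 + 0 + 0 + 1 = 2 ≡ 0 (mod 2).
  s_3 = 1 + 1 + 1 + 0 + 1 + 0 + 0 + 1 = 5 ≡ 1 (mod 2).
  s_4 = 1 + 1 + 0 + 0 + 0 + 0 + 0 + 1 = 3 ≡ 1 (mod 2).
s = (1, 0, 1, 1)^T — this equals column 11 of H (binary 1011), so error is at position 11.
Correct: flip bit 11 of r = 111001010100001 to get c = 111001010110001.


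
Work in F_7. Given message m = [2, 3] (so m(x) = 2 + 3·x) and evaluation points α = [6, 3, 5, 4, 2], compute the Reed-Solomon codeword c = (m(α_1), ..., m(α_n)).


c = [6, 4, 3, 0, 1]

Message polynomial: m(x) = 2 + 3·x (mod 7).
For each evaluation point α_i, compute m(α_i) mod 7:
  α_1 = 6: Horner steps 3 → 6, so m(6) = 6.
  α_2 = 3: Horner steps 3 → 4, so m(3) = 4.
  α_3 = 5: Horner steps 3 → 3, so m(5) = 3.
  α_4 = 4: Horner steps 3 → 0, so m(4) = 0.
  α_5 = 2: Horner steps 3 → 1, so m(2) = 1.
Codeword c = [6, 4, 3, 0, 1] ∈ F_7^5.


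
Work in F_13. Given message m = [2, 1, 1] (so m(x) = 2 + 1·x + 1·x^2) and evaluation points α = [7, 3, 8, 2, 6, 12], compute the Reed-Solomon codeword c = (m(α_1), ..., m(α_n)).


c = [6, 1, 9, 8, 5, 2]

Message polynomial: m(x) = 2 + 1·x + 1·x^2 (mod 13).
For each evaluation point α_i, compute m(α_i) mod 13:
  α_1 = 7: Horner steps 1 → 8 → 6, so m(7) = 6.
  α_2 = 3: Horner steps 1 → 4 → 1, so m(3) = 1.
  α_3 = 8: Horner steps 1 → 9 → 9, so m(8) = 9.
  α_4 = 2: Horner steps 1 → 3 → 8, so m(2) = 8.
  α_5 = 6: Horner steps 1 → 7 → 5, so m(6) = 5.
  α_6 = 12: Horner steps 1 → 0 → 2, so m(12) = 2.
Codeword c = [6, 1, 9, 8, 5, 2] ∈ F_13^6.


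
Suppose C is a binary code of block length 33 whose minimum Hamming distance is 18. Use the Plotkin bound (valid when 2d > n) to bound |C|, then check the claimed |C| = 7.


Plotkin bound M ≤ 12; given |C| = 7 ≤ bound (satisfied).

Check applicability: 2d = 36, n = 33.
2d − n = 3 > 0, so Plotkin applies.
Compute d/(2d−n) = 18/3 ≈ 6.0000.
⌊d/(2d−n)⌋ = 6.
Plotkin bound: M ≤ 2·6 = 12.
Given |C| = 7, check: satisfied.
This |C| is below the Plotkin bound.


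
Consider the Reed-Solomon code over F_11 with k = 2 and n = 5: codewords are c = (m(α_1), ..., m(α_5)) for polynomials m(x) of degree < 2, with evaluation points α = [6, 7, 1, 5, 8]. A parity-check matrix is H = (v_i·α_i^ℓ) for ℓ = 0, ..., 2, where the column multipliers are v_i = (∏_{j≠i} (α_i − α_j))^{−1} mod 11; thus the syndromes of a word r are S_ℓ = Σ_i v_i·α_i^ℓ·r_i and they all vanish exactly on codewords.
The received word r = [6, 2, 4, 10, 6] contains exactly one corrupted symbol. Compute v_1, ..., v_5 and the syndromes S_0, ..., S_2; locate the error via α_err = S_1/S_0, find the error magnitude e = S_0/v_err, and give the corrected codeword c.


S = (7, 1, 8), error at position 5, error magnitude e = 8, c = [6, 2, 4, 10, 9].

Step 1: column multipliers v_i = (∏_{j≠i}(α_i − α_j))^{−1} mod 11.
  i = 1 (α = 6): (6−7)(6−1)(6−5)(6−8) = (−1)·5·1·(−2) = 10 ≡ 10, so v_1 = 10^{−1} = 10 (mod 11).
  i = 2 (α = 7): (7−6)(7−1)(7−5)(7−8) = 1·6·2·(−1) = −12 ≡ 10, so v_2 = 10^{−1} = 10 (mod 11).
  i = 3 (α = 1): (1−6)(1−7)(1−5)(1−8) = (−5)·(−6)·(−4)·(−7) = 840 ≡ 4, so v_3 = 4^{−1} = 3 (mod 11).
  i = 4 (α = 5): (5−6)(5−7)(5−1)(5−8) = (−1)·(−2)·4·(−3) = −24 ≡ 9, so v_4 = 9^{−1} = 5 (mod 11).
  i = 5 (α = 8): (8−6)(8−7)(8−1)(8−5) = 2·1·7·3 = 42 ≡ 9, so v_5 = 9^{−1} = 5 (mod 11).
  v = [10, 10, 3, 5, 5].
Step 2: syndromes of r = [6, 2, 4, 10, 6] (all sums mod 11).
  S_0 = Σ v_i r_i = 10·6 + 10·2 + 3·4 + 5·10 + 5·6 = 172 ≡ 7.
  S_1 = Σ v_i α_i r_i = 10·6·6 + 10·7·2 + 3·1·4 + 5·5·10 + 5·8·6 = 1002 ≡ 1.
  α_i^2 mod 11 = [3, 5, 1, 3, 9].
  S_2 = Σ v_i α_i^2 r_i = 10·3·6 + 10·5·2 + 3·1·4 + 5·3·10 + 5·9·6 = 712 ≡ 8.
  S = (7, 1, 8) ≠ 0, so r is not a codeword (an error is present).
Step 3: locate the error. For a single error e at position i, S_ℓ = v_i·e·α_i^ℓ, so α_err = S_1/S_0.
  S_0^{−1} = 7^{−1} = 8 (mod 11), so α_err = 1·8 = 8 ≡ 8 = α_5. Error position i = 5.
  Consistency check: S_2/S_1 = 8·1 = 8 ≡ 8 = α_err ✓ (single-error assumption holds).
Step 4: error magnitude e = S_0/v_5 = S_0·∏_{j≠5}(α_5 − α_j) = 7·9 = 63 ≡ 8 (mod 11).
Step 5: correct position 5: c_5 = r_5 − e = 6 − 8 ≡ 9 (mod 11). Hence c = [6, 2, 4, 10, 9].
  Check: interpolating c through the α_i gives m(x) = 8 + 7·x (degree < 2) with m(α_i) = c_i for every i, so c is indeed a codeword.


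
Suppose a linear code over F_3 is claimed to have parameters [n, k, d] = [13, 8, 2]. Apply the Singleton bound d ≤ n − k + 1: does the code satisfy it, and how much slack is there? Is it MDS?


Singleton RHS = n − k + 1 = 6, slack = 4, bound satisfied, not MDS.

Singleton bound: d ≤ n − k + 1.
Here n = 13, k = 8, so n − k + 1 = 6.
Given d = 2, check d ≤ 6: YES.
Slack = (n − k + 1) − d = 4.
The code is NOT MDS (slack = 4 > 0).
Description: the claimed parameters are [13, 8, 2]_3; such a code would be non-MDS.


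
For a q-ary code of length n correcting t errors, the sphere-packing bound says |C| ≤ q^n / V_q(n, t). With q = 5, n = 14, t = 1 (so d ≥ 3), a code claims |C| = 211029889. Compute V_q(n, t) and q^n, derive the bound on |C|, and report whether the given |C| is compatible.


V_q(n, t) = 57, q^n = 6103515625, Hamming bound = 107079221, |C| = 211029889 > bound (violated).

Step 1: Compute V_q(n, t) = Σ_{j=0}^1 C(n, j) (q−1)^j.
  j = 0: C(14,0)·(4)^0 = 1·1 = 1.
  j = 1: C(14,1)·(4)^1 = 14·4 = 56.
  V_q(n, t) = 1 + 56 = 57.
Step 2: q^n = 5^14 = 6103515625.
Step 3: Hamming bound ⌊q^n / V_q(n,t)⌋ = ⌊6103515625/57⌋ = 107079221.
Step 4: Compare |C| = 211029889 to 107079221: violated.
The claimed |C| lies above the Hamming bound, so no 5-ary code of length 14 with d ≥ 3 can have 211029889 codewords.


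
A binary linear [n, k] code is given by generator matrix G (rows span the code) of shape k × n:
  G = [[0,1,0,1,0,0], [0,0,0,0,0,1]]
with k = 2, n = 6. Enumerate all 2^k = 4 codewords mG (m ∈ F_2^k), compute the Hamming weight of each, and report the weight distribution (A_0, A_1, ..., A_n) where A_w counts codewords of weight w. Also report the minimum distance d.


Weight distribution: A_0 = 1, A_1 = 1, A_2 = 1, A_3 = 1. Minimum distance d = 1.

Enumerate all 2^2 = 4 messages m ∈ F_2^2.
For each, compute codeword c = mG in F_2^6, then tally its weight.
  m = 00 → c = 000000, weight = 0.
  m = 10 → c = 010100, weight = 2.
  m = 01 → c = 000001, weight = 1.
  m = 11 → c = 010101, weight = 3.
Tally weights:
  weight 0: 1 codewords.
  weight 1: 1 codewords.
  weight 2: 1 codewords.
  weight 3: 1 codewords.
Minimum distance d = smallest w > 0 with A_w > 0 = 1.
Sanity: Σ A_w = 4 = 2^2 = 4 ✓.


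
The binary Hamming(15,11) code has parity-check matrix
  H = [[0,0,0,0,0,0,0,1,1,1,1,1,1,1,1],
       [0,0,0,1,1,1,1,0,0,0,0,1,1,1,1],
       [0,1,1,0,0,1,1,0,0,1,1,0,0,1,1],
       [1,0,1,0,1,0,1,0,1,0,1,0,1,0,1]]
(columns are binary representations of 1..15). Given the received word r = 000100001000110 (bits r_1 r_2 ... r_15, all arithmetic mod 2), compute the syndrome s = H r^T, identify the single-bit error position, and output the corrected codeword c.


s = (1, 1, 1, 0)^T, error position = 14, corrected codeword c = 000100001000100

Compute s = H r^T mod 2 one row at a time:
  s_1 = 0 + 1 + 0 + 0 + 0 + 1 + 1 + 0 = 3 ≡ 1 (mod 2).
  s_2 = 1 + 0 + 0 + 0 + 0 + 1 + 1 + 0 = 3 ≡ 1 (mod 2).
  s_3 = 0 + 0 + 0 + 0 + 0 + 0 + 1 + 0 = 1 ≡ 1 (mod 2).
  s_4 = 0 + 0 + 0 + 0 + 1 + 0 + 1 + 0 = 2 ≡ 0 (mod 2).
s = (1, 1, 1, 0)^T — this equals column 14 of H (binary 1110), so error is at position 14.
Correct: flip bit 14 of r = 000100001000110 to get c = 000100001000100.


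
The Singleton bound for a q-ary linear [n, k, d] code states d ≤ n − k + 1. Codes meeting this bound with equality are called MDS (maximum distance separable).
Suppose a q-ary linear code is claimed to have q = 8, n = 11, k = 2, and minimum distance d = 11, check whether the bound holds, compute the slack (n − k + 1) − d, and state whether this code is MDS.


Singleton RHS = n − k + 1 = 10, slack = -1, bound violated (no such code; not MDS).

Singleton bound: d ≤ n − k + 1.
Here n = 11, k = 2, so n − k + 1 = 10.
Given d = 11, check d ≤ 10: NO.
Slack = (n − k + 1) − d = -1.
The slack is negative: d = 11 exceeds n − k + 1 = 10 by 1, so the Singleton bound is violated and no linear [11, 2, 11]_8 code can exist. In particular it is not MDS (MDS requires d = n − k + 1 exactly).
Description: the claimed parameters are [11, 2, 11]_8; such a code would be impossible (violates the Singleton bound).


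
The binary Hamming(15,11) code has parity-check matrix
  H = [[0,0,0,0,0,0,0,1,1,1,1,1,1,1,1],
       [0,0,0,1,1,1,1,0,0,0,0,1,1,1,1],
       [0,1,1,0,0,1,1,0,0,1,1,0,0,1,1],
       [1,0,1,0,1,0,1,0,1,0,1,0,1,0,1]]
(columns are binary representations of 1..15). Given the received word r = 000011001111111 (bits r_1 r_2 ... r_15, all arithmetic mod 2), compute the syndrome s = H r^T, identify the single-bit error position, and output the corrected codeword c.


s = (1, 0, 1, 1)^T, error position = 11, corrected codeword c = 000011001101111

Compute s = H r^T mod 2 one row at a time:
  s_1 = 0 + 1 + 1 + 1 + 1 + 1 + 1 + 1 = 7 ≡ 1 (mod 2).
  s_2 = 0 + 1 + 1 + 0 + 1 + 1 + 1 + 1 = 6 ≡ 0 (mod 2).
  s_3 = 0 + 0 + 1 + 0 + 1 + 1 + 1 + 1 = 5 ≡ 1 (mod 2).
  s_4 = 0 + 0 + 1 + 0 + 1 + 1 + 1 + 1 = 5 ≡ 1 (mod 2).
s = (1, 0, 1, 1)^T — this equals column 11 of H (binary 1011), so error is at position 11.
Correct: flip bit 11 of r = 000011001111111 to get c = 000011001101111.


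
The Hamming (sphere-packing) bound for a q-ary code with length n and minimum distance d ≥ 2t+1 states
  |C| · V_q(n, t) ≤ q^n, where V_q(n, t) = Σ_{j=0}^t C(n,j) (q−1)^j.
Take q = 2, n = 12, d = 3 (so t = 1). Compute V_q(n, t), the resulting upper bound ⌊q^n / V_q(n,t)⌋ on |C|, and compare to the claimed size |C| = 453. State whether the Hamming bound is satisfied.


V_q(n, t) = 13, q^n = 4096, Hamming bound = 315, |C| = 453 > bound (violated).

Step 1: Compute V_q(n, t) = Σ_{j=0}^1 C(n, j) (q−1)^j.
  j = 0: C(12,0)·(1)^0 = 1·1 = 1.
  j = 1: C(12,1)·(1)^1 = 12·1 = 12.
  V_q(n, t) = 1 + 12 = 13.
Step 2: q^n = 2^12 = 4096.
Step 3: Hamming bound ⌊q^n / V_q(n,t)⌋ = ⌊4096/13⌋ = 315.
Step 4: Compare |C| = 453 to 315: violated.
The claimed |C| lies above the Hamming bound, so no 2-ary code of length 12 with d ≥ 3 can have 453 codewords.


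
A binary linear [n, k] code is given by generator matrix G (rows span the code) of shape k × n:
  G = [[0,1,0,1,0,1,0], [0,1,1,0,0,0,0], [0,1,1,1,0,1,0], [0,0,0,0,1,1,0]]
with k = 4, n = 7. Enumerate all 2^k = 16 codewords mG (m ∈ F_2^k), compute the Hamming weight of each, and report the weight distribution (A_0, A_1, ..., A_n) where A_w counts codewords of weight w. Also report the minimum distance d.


Weight distribution: A_0 = 1, A_1 = 2, A_2 = 4, A_3 = 6, A_4 = 3. Minimum distance d = 1.

Enumerate all 2^4 = 16 messages m ∈ F_2^4.
For each, compute codeword c = mG in F_2^7, then tally its weight.
  m = 0000 → c = 0000000, weight = 0.
  m = 1000 → c = 0101010, weight = 3.
  m = 0100 → c = 0110000, weight = 2.
  m = 1100 → c = 0011010, weight = 3.
  m = 0010 → c = 0111010, weight = 4.
  m = 1010 → c = 0010000, weight = 1.
  m = 0110 → c = 0001010, weight = 2.
  m = 1110 → c = 0100000, weight = 1.
  m = 0001 → c = 0000110, weight = 2.
  m = 1001 → c = 0101100, weight = 3.
  m = 0101 → c = 0110110, weight = 4.
  m = 1101 → c = 0011100, weight = 3.
  m = 0011 → c = 0111100, weight = 4.
  m = 1011 → c = 0010110, weight = 3.
  m = 0111 → c = 0001100, weight = 2.
  m = 1111 → c = 0100110, weight = 3.
Tally weights:
  weight 0: 1 codewords.
  weight 1: 2 codewords.
  weight 2: 4 codewords.
  weight 3: 6 codewords.
  weight 4: 3 codewords.
Minimum distance d = smallest w > 0 with A_w > 0 = 1.
Sanity: Σ A_w = 16 = 2^4 = 16 ✓.


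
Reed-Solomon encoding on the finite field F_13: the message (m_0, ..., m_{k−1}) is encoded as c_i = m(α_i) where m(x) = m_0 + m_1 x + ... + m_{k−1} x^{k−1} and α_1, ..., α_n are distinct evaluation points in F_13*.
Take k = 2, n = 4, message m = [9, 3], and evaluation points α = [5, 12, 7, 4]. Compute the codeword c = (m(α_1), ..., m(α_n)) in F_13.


c = [11, 6, 4, 8]

Message polynomial: m(x) = 9 + 3·x (mod 13).
For each evaluation point α_i, compute m(α_i) mod 13:
  α_1 = 5: Horner steps 3 → 11, so m(5) = 11.
  α_2 = 12: Horner steps 3 → 6, so m(12) = 6.
  α_3 = 7: Horner steps 3 → 4, so m(7) = 4.
  α_4 = 4: Horner steps 3 → 8, so m(4) = 8.
Codeword c = [11, 6, 4, 8] ∈ F_13^4.


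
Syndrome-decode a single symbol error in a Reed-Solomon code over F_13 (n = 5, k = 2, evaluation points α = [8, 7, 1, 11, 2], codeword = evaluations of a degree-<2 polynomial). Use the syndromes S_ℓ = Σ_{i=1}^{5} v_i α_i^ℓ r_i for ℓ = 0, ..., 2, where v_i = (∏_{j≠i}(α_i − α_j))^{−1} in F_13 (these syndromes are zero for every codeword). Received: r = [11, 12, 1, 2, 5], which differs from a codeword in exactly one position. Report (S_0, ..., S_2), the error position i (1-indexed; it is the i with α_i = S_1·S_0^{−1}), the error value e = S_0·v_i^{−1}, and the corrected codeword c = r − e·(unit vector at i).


S = (2, 3, 11), error at position 1, error magnitude e = 8, c = [3, 12, 1, 2, 5].

Step 1: column multipliers v_i = (∏_{j≠i}(α_i − α_j))^{−1} mod 13.
  i = 1 (α = 8): (8−7)(8−1)(8−11)(8−2) = 1·7·(−3)·6 = −126 ≡ 4, so v_1 = 4^{−1} = 10 (mod 13).
  i = 2 (α = 7): (7−8)(7−1)(7−11)(7−2) = (−1)·6·(−4)·5 = 120 ≡ 3, so v_2 = 3^{−1} = 9 (mod 13).
  i = 3 (α = 1): (1−8)(1−7)(1−11)(1−2) = (−7)·(−6)·(−10)·(−1) = 420 ≡ 4, so v_3 = 4^{−1} = 10 (mod 13).
  i = 4 (α = 11): (11−8)(11−7)(11−1)(11−2) = 3·4·10·9 = 1080 ≡ 1, so v_4 = 1^{−1} = 1 (mod 13).
  i = 5 (α = 2): (2−8)(2−7)(2−1)(2−11) = (−6)·(−5)·1·(−9) = −270 ≡ 3, so v_5 = 3^{−1} = 9 (mod 13).
  v = [10, 9, 10, 1, 9].
Step 2: syndromes of r = [11, 12, 1, 2, 5] (all sums mod 13).
  S_0 = Σ v_i r_i = 10·11 + 9·12 + 10·1 + 1·2 + 9·5 = 275 ≡ 2.
  S_1 = Σ v_i α_i r_i = 10·8·11 + 9·7·12 + 10·1·1 + 1·11·2 + 9·2·5 = 1758 ≡ 3.
  α_i^2 mod 13 = [12, 10, 1, 4, 4].
  S_2 = Σ v_i α_i^2 r_i = 10·12·11 + 9·10·12 + 10·1·1 + 1·4·2 + 9·4·5 = 2598 ≡ 11.
  S = (2, 3, 11) ≠ 0, so r is not a codeword (an error is present).
Step 3: locate the error. For a single error e at position i, S_ℓ = v_i·e·α_i^ℓ, so α_err = S_1/S_0.
  S_0^{−1} = 2^{−1} = 7 (mod 13), so α_err = 3·7 = 21 ≡ 8 = α_1. Error position i = 1.
  Consistency check: S_2/S_1 = 11·9 = 99 ≡ 8 = α_err ✓ (single-error assumption holds).
Step 4: error magnitude e = S_0/v_1 = S_0·∏_{j≠1}(α_1 − α_j) = 2·4 = 8 ≡ 8 (mod 13).
Step 5: correct position 1: c_1 = r_1 − e = 11 − 8 ≡ 3 (mod 13). Hence c = [3, 12, 1, 2, 5].
  Check: interpolating c through the α_i gives m(x) = 10 + 4·x (degree < 2) with m(α_i) = c_i for every i, so c is indeed a codeword.


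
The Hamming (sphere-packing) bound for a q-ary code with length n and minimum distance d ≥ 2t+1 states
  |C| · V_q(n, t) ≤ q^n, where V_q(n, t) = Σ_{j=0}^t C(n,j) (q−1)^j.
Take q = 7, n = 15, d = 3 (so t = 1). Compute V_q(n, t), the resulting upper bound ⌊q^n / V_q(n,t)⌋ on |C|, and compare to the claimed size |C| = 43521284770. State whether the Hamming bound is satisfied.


V_q(n, t) = 91, q^n = 4747561509943, Hamming bound = 52171005603, |C| = 43521284770 ≤ bound (satisfied).

Step 1: Compute V_q(n, t) = Σ_{j=0}^1 C(n, j) (q−1)^j.
  j = 0: C(15,0)·(6)^0 = 1·1 = 1.
  j = 1: C(15,1)·(6)^1 = 15·6 = 90.
  V_q(n, t) = 1 + 90 = 91.
Step 2: q^n = 7^15 = 4747561509943.
Step 3: Hamming bound ⌊q^n / V_q(n,t)⌋ = ⌊4747561509943/91⌋ = 52171005603.
Step 4: Compare |C| = 43521284770 to 52171005603: satisfied.
The claimed |C| lies below the Hamming bound.


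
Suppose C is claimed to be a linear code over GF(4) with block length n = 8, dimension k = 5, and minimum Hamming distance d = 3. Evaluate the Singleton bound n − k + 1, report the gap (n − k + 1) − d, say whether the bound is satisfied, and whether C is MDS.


Singleton RHS = n − k + 1 = 4, slack = 1, bound satisfied, not MDS.

Singleton bound: d ≤ n − k + 1.
Here n = 8, k = 5, so n − k + 1 = 4.
Given d = 3, check d ≤ 4: YES.
Slack = (n − k + 1) − d = 1.
The code is NOT MDS (slack = 1 > 0).
Description: the claimed parameters are [8, 5, 3]_4; such a code would be non-MDS.


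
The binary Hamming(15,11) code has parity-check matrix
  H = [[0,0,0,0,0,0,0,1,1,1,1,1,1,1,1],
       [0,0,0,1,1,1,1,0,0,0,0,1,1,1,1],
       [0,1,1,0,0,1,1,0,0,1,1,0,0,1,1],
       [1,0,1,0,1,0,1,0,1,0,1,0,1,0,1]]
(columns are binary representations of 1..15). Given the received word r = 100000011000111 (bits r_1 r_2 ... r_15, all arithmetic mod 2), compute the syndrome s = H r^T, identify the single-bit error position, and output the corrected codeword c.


s = (1, 1, 0, 0)^T, error position = 12, corrected codeword c = 100000011001111

Compute s = H r^T mod 2 one row at a time:
  s_1 = 1 + 1 + 0 + 0 + 0 + 1 + 1 + 1 = 5 ≡ 1 (mod 2).
  s_2 = 0 + 0 + 0 + 0 + 0 + 1 + 1 + 1 = 3 ≡ 1 (mod 2).
  s_3 = 0 + 0 + 0 + 0 + 0 + 0 + 1 + 1 = 2 ≡ 0 (mod 2).
  s_4 = 1 + 0 + 0 + 0 + 1 + 0 + 1 + 1 = 4 ≡ 0 (mod 2).
s = (1, 1, 0, 0)^T — this equals column 12 of H (binary 1100), so error is at position 12.
Correct: flip bit 12 of r = 100000011000111 to get c = 100000011001111.


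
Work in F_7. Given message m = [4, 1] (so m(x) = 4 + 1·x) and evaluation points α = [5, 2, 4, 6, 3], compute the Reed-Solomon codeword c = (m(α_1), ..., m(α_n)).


c = [2, 6, 1, 3, 0]

Message polynomial: m(x) = 4 + 1·x (mod 7).
For each evaluation point α_i, compute m(α_i) mod 7:
  α_1 = 5: Horner steps 1 → 2, so m(5) = 2.
  α_2 = 2: Horner steps 1 → 6, so m(2) = 6.
  α_3 = 4: Horner steps 1 → 1, so m(4) = 1.
  α_4 = 6: Horner steps 1 → 3, so m(6) = 3.
  α_5 = 3: Horner steps 1 → 0, so m(3) = 0.
Codeword c = [2, 6, 1, 3, 0] ∈ F_7^5.
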